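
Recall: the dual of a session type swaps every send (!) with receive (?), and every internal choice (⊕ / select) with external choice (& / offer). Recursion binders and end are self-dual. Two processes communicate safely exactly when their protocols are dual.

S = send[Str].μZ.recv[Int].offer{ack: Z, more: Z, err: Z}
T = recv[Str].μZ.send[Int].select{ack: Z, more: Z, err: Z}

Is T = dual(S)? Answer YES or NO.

YES

send[Str] vs recv[Str]  ok
  μZ vs μZ  ok (rec unchanged)
    recv[Int] vs send[Int]  ok
      offer{ack,more,err} vs select{ack,more,err}  ok label sets agree
        • ack:
          Z vs Z  ok
        • more:
          Z vs Z  ok
        • err:
          Z vs Z  ok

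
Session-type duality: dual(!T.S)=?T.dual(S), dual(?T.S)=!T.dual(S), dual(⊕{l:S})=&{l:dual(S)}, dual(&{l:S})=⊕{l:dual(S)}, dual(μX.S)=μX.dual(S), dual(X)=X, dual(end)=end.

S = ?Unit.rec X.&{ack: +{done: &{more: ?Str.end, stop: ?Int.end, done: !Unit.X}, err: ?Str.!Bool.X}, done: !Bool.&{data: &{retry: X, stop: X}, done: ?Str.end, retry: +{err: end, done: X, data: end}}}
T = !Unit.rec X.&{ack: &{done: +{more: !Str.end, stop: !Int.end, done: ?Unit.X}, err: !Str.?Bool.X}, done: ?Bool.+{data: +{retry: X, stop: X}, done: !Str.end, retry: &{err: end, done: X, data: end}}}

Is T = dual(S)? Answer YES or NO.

?Unit vs !Unit  ok
  rec X vs rec X  ok (μ self-dual)
    &{ack,done} vs &{ack,done}  ✗ choice polarity not flipped — not dual

NO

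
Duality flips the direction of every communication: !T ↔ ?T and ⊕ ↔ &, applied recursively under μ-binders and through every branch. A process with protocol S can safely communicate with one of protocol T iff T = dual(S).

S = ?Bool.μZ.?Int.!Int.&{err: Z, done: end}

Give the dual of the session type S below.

?Bool = !Bool
  μZ = μZ  (rec unchanged)
    ?Int = !Int
      !Int = ?Int
        &{err,done} = ⊕{err,done}  (&→⊕)
          • err:
            dual(Z) = Z
          • done:
            dual(end) = end

!Bool.μZ.!Int.?Int.⊕{err: Z, done: end}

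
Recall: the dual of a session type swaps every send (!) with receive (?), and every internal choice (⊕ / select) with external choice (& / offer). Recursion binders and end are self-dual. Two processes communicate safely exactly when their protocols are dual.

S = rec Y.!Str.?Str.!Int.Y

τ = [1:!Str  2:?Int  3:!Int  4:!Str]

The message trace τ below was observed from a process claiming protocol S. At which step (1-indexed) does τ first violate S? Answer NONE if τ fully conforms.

@1 !Str  ok  cont: ?Str.!Int.rec Y.…
@2 got ?Int, protocol expects ?Str  ✗

2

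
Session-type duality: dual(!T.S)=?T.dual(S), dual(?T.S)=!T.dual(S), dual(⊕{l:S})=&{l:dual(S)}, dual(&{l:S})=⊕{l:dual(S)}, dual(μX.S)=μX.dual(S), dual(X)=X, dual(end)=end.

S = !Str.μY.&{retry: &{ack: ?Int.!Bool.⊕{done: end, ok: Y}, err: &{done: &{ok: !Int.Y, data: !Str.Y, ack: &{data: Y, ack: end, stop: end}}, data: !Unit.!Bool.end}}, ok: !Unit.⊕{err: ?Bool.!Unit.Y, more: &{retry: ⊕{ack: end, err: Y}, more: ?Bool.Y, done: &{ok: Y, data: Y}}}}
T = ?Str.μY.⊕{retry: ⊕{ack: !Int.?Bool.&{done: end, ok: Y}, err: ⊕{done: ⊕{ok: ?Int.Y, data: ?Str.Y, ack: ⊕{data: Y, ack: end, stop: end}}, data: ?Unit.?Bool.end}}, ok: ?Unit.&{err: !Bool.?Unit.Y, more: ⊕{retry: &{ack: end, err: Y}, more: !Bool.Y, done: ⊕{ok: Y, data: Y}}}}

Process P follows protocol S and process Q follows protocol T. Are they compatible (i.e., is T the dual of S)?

!Str ‖ ?Str  ok
  μY ‖ μY  ok (rec unchanged)
    &{retry,ok} ‖ ⊕{retry,ok}  ok labels match
      case retry:
        &{ack,err} ‖ ⊕{ack,err}  ok labels match
          case ack:
            ?Int ‖ !Int  ok
              !Bool ‖ ?Bool  ok
                ⊕{done,ok} ‖ &{done,ok}  ok labels match
                  case done:
                    end ‖ end  ok
                  case ok:
                    Y ‖ Y  ok
          case err:
            &{done,data} ‖ ⊕{done,data}  ok labels match
              case done:
                &{ok,data,ack} ‖ ⊕{ok,data,ack}  ok labels match
                  case ok:
                    !Int ‖ ?Int  ok
                      Y ‖ Y  ok
                  case data:
                    !Str ‖ ?Str  ok
                      Y ‖ Y  ok
                  case ack:
                    &{data,ack,stop} ‖ ⊕{data,ack,stop}  ok labels match
                      case data:
                        Y ‖ Y  ok
                      case ack:
                        end ‖ end  ok
                      case stop:
                        end ‖ end  ok
              case data:
                !Unit ‖ ?Unit  ok
                  !Bool ‖ ?Bool  ok
                    end ‖ end  ok
      case ok:
        !Unit ‖ ?Unit  ok
          ⊕{err,more} ‖ &{err,more}  ok labels match
            case err:
              ?Bool ‖ !Bool  ok
                !Unit ‖ ?Unit  ok
                  Y ‖ Y  ok
            case more:
              &{retry,more,done} ‖ ⊕{retry,more,done}  ok labels match
                case retry:
                  ⊕{ack,err} ‖ &{ack,err}  ok labels match
                    case ack:
                      end ‖ end  ok
                    case err:
                      Y ‖ Y  ok
                case more:
                  ?Bool ‖ !Bool  ok
                    Y ‖ Y  ok
                case done:
                  &{ok,data} ‖ ⊕{ok,data}  ok labels match
                    case ok:
                      Y ‖ Y  ok
                    case data:
                      Y ‖ Y  ok

YES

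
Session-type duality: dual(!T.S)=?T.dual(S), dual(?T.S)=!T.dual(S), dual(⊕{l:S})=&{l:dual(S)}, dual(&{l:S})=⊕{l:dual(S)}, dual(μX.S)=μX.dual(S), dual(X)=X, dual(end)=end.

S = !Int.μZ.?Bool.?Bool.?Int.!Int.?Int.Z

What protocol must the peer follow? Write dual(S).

?Int.μZ.!Bool.!Bool.!Int.?Int.!Int.Z

!Int = ?Int
  μZ = μZ  (binder kept)
    ?Bool = !Bool
      ?Bool = !Bool
        ?Int = !Int
          !Int = ?Int
            ?Int = !Int
              dual(Z) = Z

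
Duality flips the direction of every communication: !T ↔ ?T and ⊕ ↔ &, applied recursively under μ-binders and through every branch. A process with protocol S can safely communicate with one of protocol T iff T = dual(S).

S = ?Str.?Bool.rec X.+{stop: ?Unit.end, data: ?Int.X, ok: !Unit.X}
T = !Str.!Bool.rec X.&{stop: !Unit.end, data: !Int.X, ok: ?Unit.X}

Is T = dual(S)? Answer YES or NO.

YES

?Str | !Str  ok
  ?Bool | !Bool  ok
    rec X | rec X  ok (binder kept)
      +{stop,data,ok} | &{stop,data,ok}  ok same labels
        case stop:
          ?Unit | !Unit  ok
            end | end  ok
        case data:
          ?Int | !Int  ok
            X | X  ok
        case ok:
          !Unit | ?Unit  ok
            X | X  ok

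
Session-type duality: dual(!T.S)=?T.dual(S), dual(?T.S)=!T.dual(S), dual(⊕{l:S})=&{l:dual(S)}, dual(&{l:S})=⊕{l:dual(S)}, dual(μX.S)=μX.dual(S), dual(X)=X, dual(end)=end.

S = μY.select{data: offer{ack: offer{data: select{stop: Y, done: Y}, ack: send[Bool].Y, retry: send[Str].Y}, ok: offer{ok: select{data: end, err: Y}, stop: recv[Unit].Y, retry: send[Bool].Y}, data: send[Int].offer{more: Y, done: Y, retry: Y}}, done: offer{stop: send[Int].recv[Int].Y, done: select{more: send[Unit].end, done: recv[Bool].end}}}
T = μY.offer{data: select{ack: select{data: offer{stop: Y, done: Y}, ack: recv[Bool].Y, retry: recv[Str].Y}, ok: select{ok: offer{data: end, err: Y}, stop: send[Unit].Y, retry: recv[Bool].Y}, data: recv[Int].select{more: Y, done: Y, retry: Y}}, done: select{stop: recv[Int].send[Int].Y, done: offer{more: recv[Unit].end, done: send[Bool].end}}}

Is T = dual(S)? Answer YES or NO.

YES

μY | μY  ✓ (μ self-dual)
  select{data,done} | offer{data,done}  ✓ labels match
    case data:
      offer{ack,ok,data} | select{ack,ok,data}  ✓ labels match
        case ack:
          offer{data,ack,retry} | select{data,ack,retry}  ✓ labels match
            case data:
              select{stop,done} | offer{stop,done}  ✓ labels match
                case stop:
                  Y | Y  ✓
                case done:
                  Y | Y  ✓
            case ack:
              send[Bool] | recv[Bool]  ✓
                Y | Y  ✓
            case retry:
              send[Str] | recv[Str]  ✓
                Y | Y  ✓
        case ok:
          offer{ok,stop,retry} | select{ok,stop,retry}  ✓ labels match
            case ok:
              select{data,err} | offer{data,err}  ✓ labels match
                case data:
                  end | end  ✓
                case err:
                  Y | Y  ✓
            case stop:
              recv[Unit] | send[Unit]  ✓
                Y | Y  ✓
            case retry:
              send[Bool] | recv[Bool]  ✓
                Y | Y  ✓
        case data:
          send[Int] | recv[Int]  ✓
            offer{more,done,retry} | select{more,done,retry}  ✓ labels match
              case more:
                Y | Y  ✓
              case done:
                Y | Y  ✓
              case retry:
                Y | Y  ✓
    case done:
      offer{stop,done} | select{stop,done}  ✓ labels match
        case stop:
          send[Int] | recv[Int]  ✓
            recv[Int] | send[Int]  ✓
              Y | Y  ✓
        case done:
          select{more,done} | offer{more,done}  ✓ labels match
            case more:
              send[Unit] | recv[Unit]  ✓
                end | end  ✓
            case done:
              recv[Bool] | send[Bool]  ✓
                end | end  ✓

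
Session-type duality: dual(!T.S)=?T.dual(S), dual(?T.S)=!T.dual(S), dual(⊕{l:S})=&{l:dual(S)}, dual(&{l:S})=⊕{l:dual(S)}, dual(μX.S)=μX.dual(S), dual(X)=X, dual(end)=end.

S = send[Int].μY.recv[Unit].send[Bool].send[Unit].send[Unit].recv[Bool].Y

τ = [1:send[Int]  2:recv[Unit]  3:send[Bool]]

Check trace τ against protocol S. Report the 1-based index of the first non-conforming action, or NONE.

NONE

@1 send[Int]  ✓  cont: μY.…
@2 recv[Unit]  ✓  cont: send[Bool].send[Unit].send[Unit].recv[Bool].μY.…
@3 send[Bool]  ✓  cont: send[Unit].send[Unit].recv[Bool].μY.…
trace exhausted — no violation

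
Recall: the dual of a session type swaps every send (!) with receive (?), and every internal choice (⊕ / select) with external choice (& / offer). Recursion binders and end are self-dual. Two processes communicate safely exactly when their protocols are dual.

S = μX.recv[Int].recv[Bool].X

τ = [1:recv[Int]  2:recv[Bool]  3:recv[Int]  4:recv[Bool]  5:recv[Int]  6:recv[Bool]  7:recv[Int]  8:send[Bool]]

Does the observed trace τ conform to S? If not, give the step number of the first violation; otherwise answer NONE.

@1 recv[Int]  ✓  now at recv[Bool].μX.…
@2 recv[Bool]  ✓  now at μX.…
@3 recv[Int]  ✓  now at recv[Bool].μX.…
@4 recv[Bool]  ✓  now at μX.…
@5 recv[Int]  ✓  now at recv[Bool].μX.…
@6 recv[Bool]  ✓  now at μX.…
@7 recv[Int]  ✓  now at recv[Bool].μX.…
@8 got send[Bool], protocol expects recv[Bool]  ✗

8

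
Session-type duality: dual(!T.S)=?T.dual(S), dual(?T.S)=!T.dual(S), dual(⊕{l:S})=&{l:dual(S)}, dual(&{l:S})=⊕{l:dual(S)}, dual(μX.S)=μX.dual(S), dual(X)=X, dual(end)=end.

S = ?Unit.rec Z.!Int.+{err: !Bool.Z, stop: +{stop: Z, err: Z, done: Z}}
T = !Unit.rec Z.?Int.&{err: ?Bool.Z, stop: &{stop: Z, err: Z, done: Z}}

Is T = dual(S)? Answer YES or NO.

?Unit vs !Unit  ✓
  rec Z vs rec Z  ✓ (μ self-dual)
    !Int vs ?Int  ✓
      +{err,stop} vs &{err,stop}  ✓ same labels
        • err:
          !Bool vs ?Bool  ✓
            Z vs Z  ✓
        • stop:
          +{stop,err,done} vs &{stop,err,done}  ✓ same labels
            • stop:
              Z vs Z  ✓
            • err:
              Z vs Z  ✓
            • done:
              Z vs Z  ✓

YES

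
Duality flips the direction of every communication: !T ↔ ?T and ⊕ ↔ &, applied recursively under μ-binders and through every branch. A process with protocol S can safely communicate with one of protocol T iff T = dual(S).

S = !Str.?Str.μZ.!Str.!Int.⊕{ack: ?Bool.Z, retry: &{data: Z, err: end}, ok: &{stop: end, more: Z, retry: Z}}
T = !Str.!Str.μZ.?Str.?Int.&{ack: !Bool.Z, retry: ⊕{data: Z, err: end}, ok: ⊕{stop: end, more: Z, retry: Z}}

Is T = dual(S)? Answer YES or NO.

NO

!Str | !Str  ✗ same direction on both sides — not dual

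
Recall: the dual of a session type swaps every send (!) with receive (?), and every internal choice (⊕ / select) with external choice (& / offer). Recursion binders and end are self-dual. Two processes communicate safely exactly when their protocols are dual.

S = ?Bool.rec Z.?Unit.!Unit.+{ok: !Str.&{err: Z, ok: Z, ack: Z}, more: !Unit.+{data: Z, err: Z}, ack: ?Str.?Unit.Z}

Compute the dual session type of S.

!Bool.rec Z.!Unit.?Unit.&{ok: ?Str.+{err: Z, ok: Z, ack: Z}, more: ?Unit.&{data: Z, err: Z}, ack: !Str.!Unit.Z}

?Bool → !Bool
  rec Z → rec Z  (μ self-dual)
    ?Unit → !Unit
      !Unit → ?Unit
        +{ok,more,ack} → &{ok,more,ack}  (select→offer)
          case ok:
            !Str → ?Str
              &{err,ok,ack} → +{err,ok,ack}  (external→internal)
                case err:
                  dual(Z) = Z
                case ok:
                  dual(Z) = Z
                case ack:
                  dual(Z) = Z
          case more:
            !Unit → ?Unit
              +{data,err} → &{data,err}  (select→offer)
                case data:
                  dual(Z) = Z
                case err:
                  dual(Z) = Z
          case ack:
            ?Str → !Str
              ?Unit → !Unit
                dual(Z) = Z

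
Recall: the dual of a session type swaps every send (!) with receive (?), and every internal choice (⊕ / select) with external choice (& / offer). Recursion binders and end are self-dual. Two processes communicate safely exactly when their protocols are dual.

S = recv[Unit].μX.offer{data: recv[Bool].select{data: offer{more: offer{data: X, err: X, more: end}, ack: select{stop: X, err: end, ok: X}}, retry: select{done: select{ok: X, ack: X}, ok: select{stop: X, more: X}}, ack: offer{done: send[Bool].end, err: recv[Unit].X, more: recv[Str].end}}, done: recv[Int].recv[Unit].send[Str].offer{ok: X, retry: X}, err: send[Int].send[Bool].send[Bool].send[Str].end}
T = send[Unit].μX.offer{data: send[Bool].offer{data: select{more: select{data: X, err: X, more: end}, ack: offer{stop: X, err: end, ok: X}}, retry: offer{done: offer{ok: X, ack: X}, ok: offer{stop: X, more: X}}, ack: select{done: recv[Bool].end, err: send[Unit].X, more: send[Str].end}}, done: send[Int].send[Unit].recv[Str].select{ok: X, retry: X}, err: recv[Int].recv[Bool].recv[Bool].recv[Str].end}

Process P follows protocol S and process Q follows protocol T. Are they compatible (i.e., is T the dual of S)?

NO

recv[Unit] vs send[Unit]  ok
  μX vs μX  ok (rec unchanged)
    offer{data,done,err} vs offer{data,done,err}  ✗ choice polarity not flipped — not dual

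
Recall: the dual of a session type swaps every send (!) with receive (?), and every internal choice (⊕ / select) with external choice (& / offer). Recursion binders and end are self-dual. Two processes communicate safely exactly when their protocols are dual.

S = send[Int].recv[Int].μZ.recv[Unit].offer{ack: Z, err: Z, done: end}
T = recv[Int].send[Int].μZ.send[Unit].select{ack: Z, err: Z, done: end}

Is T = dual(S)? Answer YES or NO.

YES

send[Int] | recv[Int]  ok
  recv[Int] | send[Int]  ok
    μZ | μZ  ok (μ self-dual)
      recv[Unit] | send[Unit]  ok
        offer{ack,err,done} | select{ack,err,done}  ok label sets agree
          • ack:
            Z | Z  ok
          • err:
            Z | Z  ok
          • done:
            end | end  ok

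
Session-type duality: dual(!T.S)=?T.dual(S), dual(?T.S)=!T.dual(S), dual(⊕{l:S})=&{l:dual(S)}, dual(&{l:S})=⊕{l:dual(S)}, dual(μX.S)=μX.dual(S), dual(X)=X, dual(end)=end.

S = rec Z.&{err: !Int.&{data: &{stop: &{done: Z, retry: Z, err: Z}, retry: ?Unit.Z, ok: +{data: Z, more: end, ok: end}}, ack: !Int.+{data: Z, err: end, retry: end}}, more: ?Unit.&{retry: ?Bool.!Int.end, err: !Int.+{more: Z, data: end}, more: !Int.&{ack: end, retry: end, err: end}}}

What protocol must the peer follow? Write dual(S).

rec Z = rec Z  (rec unchanged)
  &{err,more} = +{err,more}  (&→⊕)
    case err:
      !Int = ?Int
        &{data,ack} = +{data,ack}  (&→⊕)
          case data:
            &{stop,retry,ok} = +{stop,retry,ok}  (&→⊕)
              case stop:
                &{done,retry,err} = +{done,retry,err}  (&→⊕)
                  case done:
                    Z ↦ Z
                  case retry:
                    Z ↦ Z
                  case err:
                    Z ↦ Z
              case retry:
                ?Unit = !Unit
                  Z ↦ Z
              case ok:
                +{data,more,ok} = &{data,more,ok}  (⊕→&)
                  case data:
                    Z ↦ Z
                  case more:
                    end ↦ end
                  case ok:
                    end ↦ end
          case ack:
            !Int = ?Int
              +{data,err,retry} = &{data,err,retry}  (⊕→&)
                case data:
                  Z ↦ Z
                case err:
                  end ↦ end
                case retry:
                  end ↦ end
    case more:
      ?Unit = !Unit
        &{retry,err,more} = +{retry,err,more}  (&→⊕)
          case retry:
            ?Bool = !Bool
              !Int = ?Int
                end ↦ end
          case err:
            !Int = ?Int
              +{more,data} = &{more,data}  (⊕→&)
                case more:
                  Z ↦ Z
                case data:
                  end ↦ end
          case more:
            !Int = ?Int
              &{ack,retry,err} = +{ack,retry,err}  (&→⊕)
                case ack:
                  end ↦ end
                case retry:
                  end ↦ end
                case err:
                  end ↦ end

rec Z.+{err: ?Int.+{data: +{stop: +{done: Z, retry: Z, err: Z}, retry: !Unit.Z, ok: &{data: Z, more: end, ok: end}}, ack: ?Int.&{data: Z, err: end, retry: end}}, more: !Unit.+{retry: !Bool.?Int.end, err: ?Int.&{more: Z, data: end}, more: ?Int.+{ack: end, retry: end, err: end}}}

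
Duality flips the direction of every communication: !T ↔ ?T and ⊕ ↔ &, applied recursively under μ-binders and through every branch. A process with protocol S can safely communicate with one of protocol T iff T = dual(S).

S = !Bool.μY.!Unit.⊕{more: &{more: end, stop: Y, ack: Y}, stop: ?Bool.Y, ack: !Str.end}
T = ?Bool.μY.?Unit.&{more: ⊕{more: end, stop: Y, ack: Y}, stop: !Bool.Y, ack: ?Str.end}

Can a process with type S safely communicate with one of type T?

YES

!Bool ‖ ?Bool  ok
  μY ‖ μY  ok (μ self-dual)
    !Unit ‖ ?Unit  ok
      ⊕{more,stop,ack} ‖ &{more,stop,ack}  ok labels match
        • more:
          &{more,stop,ack} ‖ ⊕{more,stop,ack}  ok labels match
            • more:
              end ‖ end  ok
            • stop:
              Y ‖ Y  ok
            • ack:
              Y ‖ Y  ok
        • stop:
          ?Bool ‖ !Bool  ok
            Y ‖ Y  ok
        • ack:
          !Str ‖ ?Str  ok
            end ‖ end  ok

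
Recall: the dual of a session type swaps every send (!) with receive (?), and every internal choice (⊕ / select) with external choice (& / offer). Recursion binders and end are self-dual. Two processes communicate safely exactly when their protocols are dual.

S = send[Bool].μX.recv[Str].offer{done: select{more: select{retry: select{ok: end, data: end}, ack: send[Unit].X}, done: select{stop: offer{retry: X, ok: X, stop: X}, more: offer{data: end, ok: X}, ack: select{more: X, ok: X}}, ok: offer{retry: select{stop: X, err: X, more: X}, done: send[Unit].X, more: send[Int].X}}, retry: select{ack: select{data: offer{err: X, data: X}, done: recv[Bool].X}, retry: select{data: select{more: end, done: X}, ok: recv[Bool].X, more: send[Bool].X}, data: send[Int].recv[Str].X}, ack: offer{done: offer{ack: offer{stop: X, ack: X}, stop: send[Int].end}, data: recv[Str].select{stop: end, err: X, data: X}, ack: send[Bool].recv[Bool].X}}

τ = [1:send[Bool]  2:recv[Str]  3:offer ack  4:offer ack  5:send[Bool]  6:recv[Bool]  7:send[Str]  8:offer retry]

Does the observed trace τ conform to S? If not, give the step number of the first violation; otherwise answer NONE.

@1 send[Bool]  ✓  state: μX.…
@2 recv[Str]  ✓  state: offer{done: select{more: select{retry: select{ok: end, data: end}, ack: send[Unit].μX.…}, done: select{stop: offer{retry: μX.…, ok: μX.…, stop: μX.…}, more: offer{data: end, ok: μX.…}, ack: select{more: μX.…, ok: μX.…}}, ok: offer{retry: select{stop: μX.…, err: μX.…, more: μX.…}, done: send[Unit].μX.…, more: send[Int].μX.…}}, retry: select{ack: select{data: offer{err: μX.…, data: μX.…}, done: recv[Bool].μX.…}, retry: select{data: select{more: end, done: μX.…}, ok: recv[Bool].μX.…, more: send[Bool].μX.…}, data: send[Int].recv[Str].μX.…}, ack: offer{done: offer{ack: offer{stop: μX.…, ack: μX.…}, stop: send[Int].end}, data: recv[Str].select{stop: end, err: μX.…, data: μX.…}, ack: send[Bool].recv[Bool].μX.…}}
@3 offer ack  ✓  state: offer{done: offer{ack: offer{stop: μX.…, ack: μX.…}, stop: send[Int].end}, data: recv[Str].select{stop: end, err: μX.…, data: μX.…}, ack: send[Bool].recv[Bool].μX.…}
@4 offer ack  ✓  state: send[Bool].recv[Bool].μX.…
@5 send[Bool]  ✓  state: recv[Bool].μX.…
@6 recv[Bool]  ✓  state: μX.…
@7 got send[Str], protocol expects recv[Str]  ✗

7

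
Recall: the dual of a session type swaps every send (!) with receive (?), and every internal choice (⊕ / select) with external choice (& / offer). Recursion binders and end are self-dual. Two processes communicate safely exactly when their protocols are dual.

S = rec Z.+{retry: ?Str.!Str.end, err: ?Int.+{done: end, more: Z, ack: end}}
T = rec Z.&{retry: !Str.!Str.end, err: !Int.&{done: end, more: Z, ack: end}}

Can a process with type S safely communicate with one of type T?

rec Z | rec Z  ok (rec unchanged)
  +{retry,err} | &{retry,err}  ok labels match
    [retry]
      ?Str | !Str  ok
        !Str | !Str  ✗ same direction on both sides — not dual

NO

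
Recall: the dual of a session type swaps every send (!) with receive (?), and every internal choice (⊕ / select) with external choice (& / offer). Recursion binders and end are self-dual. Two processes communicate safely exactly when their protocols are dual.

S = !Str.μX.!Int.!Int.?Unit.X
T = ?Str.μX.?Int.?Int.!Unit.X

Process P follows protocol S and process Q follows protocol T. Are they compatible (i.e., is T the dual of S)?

YES

!Str | ?Str  ok
  μX | μX  ok (rec unchanged)
    !Int | ?Int  ok
      !Int | ?Int  ok
        ?Unit | !Unit  ok
          X | X  ok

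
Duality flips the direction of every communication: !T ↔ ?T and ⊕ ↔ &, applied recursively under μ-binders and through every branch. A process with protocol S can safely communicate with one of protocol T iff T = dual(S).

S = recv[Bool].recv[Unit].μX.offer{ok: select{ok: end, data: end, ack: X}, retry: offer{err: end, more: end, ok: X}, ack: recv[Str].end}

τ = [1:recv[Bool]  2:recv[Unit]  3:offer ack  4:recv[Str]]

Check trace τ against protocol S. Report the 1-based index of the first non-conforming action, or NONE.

step 1: recv[Bool]  ✓  state: recv[Unit].μX.…
step 2: recv[Unit]  ✓  state: μX.…
step 3: offer ack  ✓  state: recv[Str].end
step 4: recv[Str]  ✓  state: end
all 4 steps conform

NONE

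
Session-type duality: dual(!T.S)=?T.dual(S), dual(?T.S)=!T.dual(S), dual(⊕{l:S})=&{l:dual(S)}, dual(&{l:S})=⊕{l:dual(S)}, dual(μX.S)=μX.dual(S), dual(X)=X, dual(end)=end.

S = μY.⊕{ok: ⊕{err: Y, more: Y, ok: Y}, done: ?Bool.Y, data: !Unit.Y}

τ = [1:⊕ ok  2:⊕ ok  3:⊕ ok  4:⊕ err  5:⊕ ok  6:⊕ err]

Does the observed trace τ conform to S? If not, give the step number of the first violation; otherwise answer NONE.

step 1: ⊕ ok  ✓  residual = ⊕{err: μY.…, more: μY.…, ok: μY.…}
step 2: ⊕ ok  ✓  residual = μY.…
step 3: ⊕ ok  ✓  residual = ⊕{err: μY.…, more: μY.…, ok: μY.…}
step 4: ⊕ err  ✓  residual = μY.…
step 5: ⊕ ok  ✓  residual = ⊕{err: μY.…, more: μY.…, ok: μY.…}
step 6: ⊕ err  ✓  residual = μY.…
all 6 steps conform

NONE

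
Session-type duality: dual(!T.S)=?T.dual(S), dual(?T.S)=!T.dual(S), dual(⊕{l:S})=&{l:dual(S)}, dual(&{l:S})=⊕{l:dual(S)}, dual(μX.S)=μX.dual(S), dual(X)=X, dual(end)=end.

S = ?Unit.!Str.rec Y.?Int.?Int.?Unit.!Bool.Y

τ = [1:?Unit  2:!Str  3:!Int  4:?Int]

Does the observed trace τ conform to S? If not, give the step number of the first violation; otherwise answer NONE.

[1] ?Unit  ✓  state: !Str.rec Y.…
[2] !Str  ✓  state: rec Y.…
[3] got !Int, protocol expects ?Int  ✗

3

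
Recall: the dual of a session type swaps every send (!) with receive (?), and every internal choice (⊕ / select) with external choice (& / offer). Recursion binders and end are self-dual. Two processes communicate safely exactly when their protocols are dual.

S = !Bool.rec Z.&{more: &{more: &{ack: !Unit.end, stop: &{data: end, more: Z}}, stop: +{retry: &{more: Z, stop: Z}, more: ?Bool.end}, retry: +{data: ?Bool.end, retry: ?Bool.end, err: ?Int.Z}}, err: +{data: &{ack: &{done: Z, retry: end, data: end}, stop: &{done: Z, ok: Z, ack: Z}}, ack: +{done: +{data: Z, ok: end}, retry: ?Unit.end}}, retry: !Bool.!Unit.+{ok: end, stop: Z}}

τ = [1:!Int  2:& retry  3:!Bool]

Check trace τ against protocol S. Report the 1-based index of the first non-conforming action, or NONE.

step 1: got !Int, protocol expects !Bool  ✗

1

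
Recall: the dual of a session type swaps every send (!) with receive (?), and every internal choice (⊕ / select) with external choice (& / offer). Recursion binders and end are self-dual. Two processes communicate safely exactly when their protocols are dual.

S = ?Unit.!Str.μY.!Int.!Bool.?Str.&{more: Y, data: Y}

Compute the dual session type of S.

!Unit.?Str.μY.?Int.?Bool.!Str.⊕{more: Y, data: Y}

?Unit → !Unit
  !Str → ?Str
    μY → μY  (rec unchanged)
      !Int → ?Int
        !Bool → ?Bool
          ?Str → !Str
            &{more,data} → ⊕{more,data}  (offer→select)
              • more:
                Y self-dual
              • data:
                Y self-dual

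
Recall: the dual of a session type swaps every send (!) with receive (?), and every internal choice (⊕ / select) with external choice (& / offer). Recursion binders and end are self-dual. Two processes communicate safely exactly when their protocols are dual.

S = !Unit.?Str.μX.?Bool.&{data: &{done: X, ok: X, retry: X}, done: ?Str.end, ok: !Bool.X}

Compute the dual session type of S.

?Unit.!Str.μX.!Bool.⊕{data: ⊕{done: X, ok: X, retry: X}, done: !Str.end, ok: ?Bool.X}

!Unit ↦ ?Unit
  ?Str ↦ !Str
    μX ↦ μX  (binder kept)
      ?Bool ↦ !Bool
        &{data,done,ok} ↦ ⊕{data,done,ok}  (&→⊕)
          • data:
            &{done,ok,retry} ↦ ⊕{done,ok,retry}  (&→⊕)
              • done:
                X self-dual
              • ok:
                X self-dual
              • retry:
                X self-dual
          • done:
            ?Str ↦ !Str
              end self-dual
          • ok:
            !Bool ↦ ?Bool
              X self-dual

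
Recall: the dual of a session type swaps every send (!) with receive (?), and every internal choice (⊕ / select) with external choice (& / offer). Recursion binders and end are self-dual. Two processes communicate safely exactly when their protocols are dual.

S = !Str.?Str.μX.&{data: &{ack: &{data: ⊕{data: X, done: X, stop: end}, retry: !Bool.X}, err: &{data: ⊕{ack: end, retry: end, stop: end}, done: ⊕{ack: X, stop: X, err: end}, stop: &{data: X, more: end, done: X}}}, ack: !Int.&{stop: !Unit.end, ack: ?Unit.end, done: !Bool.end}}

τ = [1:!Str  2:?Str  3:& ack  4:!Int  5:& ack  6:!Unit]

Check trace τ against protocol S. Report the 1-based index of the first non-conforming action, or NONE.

6

[1] !Str  match  state: ?Str.μX.…
[2] ?Str  match  state: μX.…
[3] & ack  match  state: !Int.&{stop: !Unit.end, ack: ?Unit.end, done: !Bool.end}
[4] !Int  match  state: &{stop: !Unit.end, ack: ?Unit.end, done: !Bool.end}
[5] & ack  match  state: ?Unit.end
[6] got !Unit, protocol expects ?Unit  ✗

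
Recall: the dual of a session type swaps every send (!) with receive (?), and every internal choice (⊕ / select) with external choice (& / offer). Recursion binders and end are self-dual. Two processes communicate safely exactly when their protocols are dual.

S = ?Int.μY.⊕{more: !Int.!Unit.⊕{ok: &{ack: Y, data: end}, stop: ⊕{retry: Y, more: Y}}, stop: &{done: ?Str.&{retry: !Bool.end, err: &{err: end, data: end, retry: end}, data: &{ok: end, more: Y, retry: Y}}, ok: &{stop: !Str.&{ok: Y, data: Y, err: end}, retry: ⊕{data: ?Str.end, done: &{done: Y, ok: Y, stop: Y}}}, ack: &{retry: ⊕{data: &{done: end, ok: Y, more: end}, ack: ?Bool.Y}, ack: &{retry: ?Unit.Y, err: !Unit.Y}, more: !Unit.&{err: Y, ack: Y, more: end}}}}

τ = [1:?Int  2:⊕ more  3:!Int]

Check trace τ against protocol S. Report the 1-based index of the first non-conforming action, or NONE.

NONE

[1] ?Int  ✓  now at μY.…
[2] ⊕ more  ✓  now at !Int.!Unit.⊕{ok: &{ack: μY.…, data: end}, stop: ⊕{retry: μY.…, more: μY.…}}
[3] !Int  ✓  now at !Unit.⊕{ok: &{ack: μY.…, data: end}, stop: ⊕{retry: μY.…, more: μY.…}}
τ conforms to S (length 3)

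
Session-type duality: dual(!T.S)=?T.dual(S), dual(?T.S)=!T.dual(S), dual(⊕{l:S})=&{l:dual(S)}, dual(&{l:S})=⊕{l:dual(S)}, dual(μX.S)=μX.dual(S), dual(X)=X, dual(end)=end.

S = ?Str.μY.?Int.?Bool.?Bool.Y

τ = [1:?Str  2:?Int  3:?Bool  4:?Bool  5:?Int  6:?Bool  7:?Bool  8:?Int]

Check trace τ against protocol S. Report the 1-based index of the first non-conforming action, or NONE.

@1 ?Str  ✓  residual = μY.…
@2 ?Int  ✓  residual = ?Bool.?Bool.μY.…
@3 ?Bool  ✓  residual = ?Bool.μY.…
@4 ?Bool  ✓  residual = μY.…
@5 ?Int  ✓  residual = ?Bool.?Bool.μY.…
@6 ?Bool  ✓  residual = ?Bool.μY.…
@7 ?Bool  ✓  residual = μY.…
@8 ?Int  ✓  residual = ?Bool.?Bool.μY.…
τ conforms to S (length 8)

NONE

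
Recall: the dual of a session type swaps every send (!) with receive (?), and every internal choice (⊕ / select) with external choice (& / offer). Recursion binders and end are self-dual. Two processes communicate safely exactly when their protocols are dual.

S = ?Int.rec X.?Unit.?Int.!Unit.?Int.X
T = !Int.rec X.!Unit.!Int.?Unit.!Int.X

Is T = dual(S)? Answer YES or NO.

YES

?Int vs !Int  match
  rec X vs rec X  match (μ self-dual)
    ?Unit vs !Unit  match
      ?Int vs !Int  match
        !Unit vs ?Unit  match
          ?Int vs !Int  match
            X vs X  match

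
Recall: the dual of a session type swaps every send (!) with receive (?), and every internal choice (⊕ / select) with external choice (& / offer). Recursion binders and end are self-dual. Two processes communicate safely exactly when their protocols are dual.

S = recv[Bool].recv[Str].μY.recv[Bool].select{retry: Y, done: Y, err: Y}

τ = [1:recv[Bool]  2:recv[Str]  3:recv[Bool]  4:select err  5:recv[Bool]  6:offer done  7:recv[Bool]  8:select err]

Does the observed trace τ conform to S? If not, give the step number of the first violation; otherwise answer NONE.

@1 recv[Bool]  match  cont: recv[Str].μY.…
@2 recv[Str]  match  cont: μY.…
@3 recv[Bool]  match  cont: select{retry: μY.…, done: μY.…, err: μY.…}
@4 select err  match  cont: μY.…
@5 recv[Bool]  match  cont: select{retry: μY.…, done: μY.…, err: μY.…}
@6 got offer done, protocol expects select retry or select done or select err  ✗

6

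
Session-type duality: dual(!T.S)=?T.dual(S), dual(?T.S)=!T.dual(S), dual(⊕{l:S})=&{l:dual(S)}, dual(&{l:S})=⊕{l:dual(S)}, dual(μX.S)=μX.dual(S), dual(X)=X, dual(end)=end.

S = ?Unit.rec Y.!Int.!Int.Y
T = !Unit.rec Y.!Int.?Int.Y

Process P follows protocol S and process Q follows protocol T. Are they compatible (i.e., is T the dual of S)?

?Unit vs !Unit  ✓
  rec Y vs rec Y  ✓ (rec unchanged)
    !Int vs !Int  ✗ same direction on both sides — not dual

NO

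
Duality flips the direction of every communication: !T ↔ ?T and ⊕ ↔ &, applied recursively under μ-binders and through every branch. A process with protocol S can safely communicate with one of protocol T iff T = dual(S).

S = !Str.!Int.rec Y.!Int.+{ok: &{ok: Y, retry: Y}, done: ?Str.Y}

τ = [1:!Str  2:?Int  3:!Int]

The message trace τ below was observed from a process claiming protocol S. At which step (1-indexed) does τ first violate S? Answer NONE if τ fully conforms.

2

@1 !Str  ok  state: !Int.rec Y.…
@2 got ?Int, protocol expects !Int  ✗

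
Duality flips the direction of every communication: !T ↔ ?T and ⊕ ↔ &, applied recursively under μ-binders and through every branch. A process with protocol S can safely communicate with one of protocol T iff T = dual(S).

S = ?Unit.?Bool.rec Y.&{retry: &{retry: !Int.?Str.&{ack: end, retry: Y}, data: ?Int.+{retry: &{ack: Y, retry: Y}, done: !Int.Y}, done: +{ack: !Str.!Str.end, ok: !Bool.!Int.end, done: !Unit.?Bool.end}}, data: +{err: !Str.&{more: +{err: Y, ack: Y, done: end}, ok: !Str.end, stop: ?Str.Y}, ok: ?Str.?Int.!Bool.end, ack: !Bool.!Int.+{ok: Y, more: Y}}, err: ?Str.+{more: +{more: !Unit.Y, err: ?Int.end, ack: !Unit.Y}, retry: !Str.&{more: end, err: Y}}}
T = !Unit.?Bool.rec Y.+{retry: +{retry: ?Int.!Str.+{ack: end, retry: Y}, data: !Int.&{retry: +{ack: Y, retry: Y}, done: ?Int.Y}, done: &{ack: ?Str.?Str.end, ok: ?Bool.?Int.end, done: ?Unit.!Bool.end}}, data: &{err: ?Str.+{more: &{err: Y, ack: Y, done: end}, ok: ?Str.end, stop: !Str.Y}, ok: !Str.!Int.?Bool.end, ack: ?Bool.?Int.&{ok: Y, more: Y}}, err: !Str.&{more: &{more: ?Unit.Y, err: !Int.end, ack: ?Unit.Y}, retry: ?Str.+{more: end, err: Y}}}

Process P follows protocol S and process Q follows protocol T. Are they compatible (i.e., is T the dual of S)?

NO

?Unit | !Unit  ok
  ?Bool | ?Bool  ✗ same direction on both sides — not dual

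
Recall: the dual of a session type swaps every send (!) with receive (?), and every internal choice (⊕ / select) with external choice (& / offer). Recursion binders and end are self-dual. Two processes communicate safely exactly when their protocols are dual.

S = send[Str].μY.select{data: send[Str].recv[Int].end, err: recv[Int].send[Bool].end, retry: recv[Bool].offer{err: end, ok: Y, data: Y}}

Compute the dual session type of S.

send[Str] → recv[Str]
  μY → μY  (μ self-dual)
    select{data,err,retry} → offer{data,err,retry}  (internal→external)
      case data:
        send[Str] → recv[Str]
          recv[Int] → send[Int]
            dual(end) = end
      case err:
        recv[Int] → send[Int]
          send[Bool] → recv[Bool]
            dual(end) = end
      case retry:
        recv[Bool] → send[Bool]
          offer{err,ok,data} → select{err,ok,data}  (&→⊕)
            case err:
              dual(end) = end
            case ok:
              dual(Y) = Y
            case data:
              dual(Y) = Y

recv[Str].μY.offer{data: recv[Str].send[Int].end, err: send[Int].recv[Bool].end, retry: send[Bool].select{err: end, ok: Y, data: Y}}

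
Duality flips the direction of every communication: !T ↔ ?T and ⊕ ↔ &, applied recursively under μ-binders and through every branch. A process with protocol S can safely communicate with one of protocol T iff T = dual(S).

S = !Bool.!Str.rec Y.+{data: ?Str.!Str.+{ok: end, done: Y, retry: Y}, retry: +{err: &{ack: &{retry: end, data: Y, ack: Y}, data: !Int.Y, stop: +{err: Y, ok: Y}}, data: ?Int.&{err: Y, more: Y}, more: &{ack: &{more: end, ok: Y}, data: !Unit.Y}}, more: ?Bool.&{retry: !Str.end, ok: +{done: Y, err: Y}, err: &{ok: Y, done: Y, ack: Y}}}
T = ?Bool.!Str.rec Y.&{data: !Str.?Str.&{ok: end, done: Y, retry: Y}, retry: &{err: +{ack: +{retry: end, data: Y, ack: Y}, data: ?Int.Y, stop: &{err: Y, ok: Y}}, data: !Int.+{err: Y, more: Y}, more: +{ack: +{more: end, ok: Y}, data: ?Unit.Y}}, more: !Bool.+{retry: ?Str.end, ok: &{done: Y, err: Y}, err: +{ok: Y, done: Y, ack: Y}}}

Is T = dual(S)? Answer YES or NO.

NO

!Bool | ?Bool  match
  !Str | !Str  ✗ same direction on both sides — not dual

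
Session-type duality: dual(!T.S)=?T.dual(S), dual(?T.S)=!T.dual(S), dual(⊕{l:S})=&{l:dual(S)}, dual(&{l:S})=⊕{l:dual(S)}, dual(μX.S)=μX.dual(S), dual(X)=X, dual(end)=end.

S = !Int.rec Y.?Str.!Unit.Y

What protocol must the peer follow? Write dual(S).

!Int ↦ ?Int
  rec Y ↦ rec Y  (binder kept)
    ?Str ↦ !Str
      !Unit ↦ ?Unit
        dual(Y) = Y

?Int.rec Y.!Str.?Unit.Y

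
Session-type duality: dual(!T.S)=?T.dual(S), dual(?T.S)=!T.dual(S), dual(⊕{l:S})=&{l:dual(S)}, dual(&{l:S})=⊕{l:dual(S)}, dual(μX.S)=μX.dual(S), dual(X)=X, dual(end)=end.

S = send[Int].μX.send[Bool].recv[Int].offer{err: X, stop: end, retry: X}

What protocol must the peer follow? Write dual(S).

recv[Int].μX.recv[Bool].send[Int].select{err: X, stop: end, retry: X}

send[Int] = recv[Int]
  μX = μX  (binder kept)
    send[Bool] = recv[Bool]
      recv[Int] = send[Int]
        offer{err,stop,retry} = select{err,stop,retry}  (offer→select)
          • err:
            X ↦ X
          • stop:
            end ↦ end
          • retry:
            X ↦ X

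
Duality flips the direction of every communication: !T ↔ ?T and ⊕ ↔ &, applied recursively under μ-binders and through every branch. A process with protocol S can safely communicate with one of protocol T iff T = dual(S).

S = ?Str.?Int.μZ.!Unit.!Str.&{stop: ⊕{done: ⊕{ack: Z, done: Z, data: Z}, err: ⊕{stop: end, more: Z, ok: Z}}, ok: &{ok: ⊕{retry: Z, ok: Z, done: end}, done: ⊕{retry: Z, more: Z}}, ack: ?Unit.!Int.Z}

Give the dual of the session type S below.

?Str ↦ !Str
  ?Int ↦ !Int
    μZ ↦ μZ  (μ self-dual)
      !Unit ↦ ?Unit
        !Str ↦ ?Str
          &{stop,ok,ack} ↦ ⊕{stop,ok,ack}  (offer→select)
            [stop]
              ⊕{done,err} ↦ &{done,err}  (⊕→&)
                [done]
                  ⊕{ack,done,data} ↦ &{ack,done,data}  (⊕→&)
                    [ack]
                      dual(Z) = Z
                    [done]
                      dual(Z) = Z
                    [data]
                      dual(Z) = Z
                [err]
                  ⊕{stop,more,ok} ↦ &{stop,more,ok}  (⊕→&)
                    [stop]
                      dual(end) = end
                    [more]
                      dual(Z) = Z
                    [ok]
                      dual(Z) = Z
            [ok]
              &{ok,done} ↦ ⊕{ok,done}  (offer→select)
                [ok]
                  ⊕{retry,ok,done} ↦ &{retry,ok,done}  (⊕→&)
                    [retry]
                      dual(Z) = Z
                    [ok]
                      dual(Z) = Z
                    [done]
                      dual(end) = end
                [done]
                  ⊕{retry,more} ↦ &{retry,more}  (⊕→&)
                    [retry]
                      dual(Z) = Z
                    [more]
                      dual(Z) = Z
            [ack]
              ?Unit ↦ !Unit
                !Int ↦ ?Int
                  dual(Z) = Z

!Str.!Int.μZ.?Unit.?Str.⊕{stop: &{done: &{ack: Z, done: Z, data: Z}, err: &{stop: end, more: Z, ok: Z}}, ok: ⊕{ok: &{retry: Z, ok: Z, done: end}, done: &{retry: Z, more: Z}}, ack: !Unit.?Int.Z}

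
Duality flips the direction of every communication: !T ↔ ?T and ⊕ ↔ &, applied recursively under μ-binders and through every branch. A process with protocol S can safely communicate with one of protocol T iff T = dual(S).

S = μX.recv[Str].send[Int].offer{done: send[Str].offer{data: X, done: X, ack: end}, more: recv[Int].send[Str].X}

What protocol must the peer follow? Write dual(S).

μX.send[Str].recv[Int].select{done: recv[Str].select{data: X, done: X, ack: end}, more: send[Int].recv[Str].X}

μX = μX  (binder kept)
  recv[Str] = send[Str]
    send[Int] = recv[Int]
      offer{done,more} = select{done,more}  (external→internal)
        • done:
          send[Str] = recv[Str]
            offer{data,done,ack} = select{data,done,ack}  (external→internal)
              • data:
                X ↦ X
              • done:
                X ↦ X
              • ack:
                end ↦ end
        • more:
          recv[Int] = send[Int]
            send[Str] = recv[Str]
              X ↦ X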